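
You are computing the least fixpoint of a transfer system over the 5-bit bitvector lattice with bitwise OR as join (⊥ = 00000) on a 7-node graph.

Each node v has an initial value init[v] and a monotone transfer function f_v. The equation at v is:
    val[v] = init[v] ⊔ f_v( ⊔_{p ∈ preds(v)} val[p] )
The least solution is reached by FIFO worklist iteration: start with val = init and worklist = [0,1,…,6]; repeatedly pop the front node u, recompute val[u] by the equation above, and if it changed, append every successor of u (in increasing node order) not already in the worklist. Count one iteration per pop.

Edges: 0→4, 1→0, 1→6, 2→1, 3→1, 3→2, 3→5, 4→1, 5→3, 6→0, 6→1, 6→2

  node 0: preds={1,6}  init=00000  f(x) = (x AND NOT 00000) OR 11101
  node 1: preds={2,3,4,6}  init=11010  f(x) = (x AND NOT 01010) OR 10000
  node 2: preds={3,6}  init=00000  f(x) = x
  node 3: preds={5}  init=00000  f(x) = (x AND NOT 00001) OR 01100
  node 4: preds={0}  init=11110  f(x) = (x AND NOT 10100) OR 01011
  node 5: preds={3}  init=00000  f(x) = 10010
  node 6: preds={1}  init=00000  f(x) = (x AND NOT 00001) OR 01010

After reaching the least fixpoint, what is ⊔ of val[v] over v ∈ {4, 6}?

Worklist (16 pops):
  #1 pop 0: in=11010 → 11111 (was 00000); enqueue []
  #2 pop 1: in=11110 → 11110 (was 11010); enqueue [0]
  #3 pop 2: in=00000 → 00000 (no change)
  #4 pop 3: in=00000 → 01100 (was 00000); enqueue [1,2]
  #5 pop 4: in=11111 → 11111 (was 11110); enqueue []
  #6 pop 5: in=01100 → 10010 (was 00000); enqueue [3]
  #7 pop 6: in=11110 → 11110 (was 00000); enqueue []
  #8 pop 0: in=11110 → 11111 (no change)
  #9 pop 1: in=11111 → 11111 (was 11110); enqueue [0,6]
  #10 pop 2: in=11110 → 11110 (was 00000); enqueue [1]
  #11 pop 3: in=10010 → 11110 (was 01100); enqueue [2,5]
  #12 pop 0: in=11111 → 11111 (no change)
  #13 pop 6: in=11111 → 11110 (no change)
  #14 pop 1: in=11111 → 11111 (no change)
  #15 pop 2: in=11110 → 11110 (no change)
  #16 pop 5: in=11110 → 10010 (no change)

Fixpoint:
  val[0] = 11111
  val[1] = 11111
  val[2] = 11110
  val[3] = 11110
  val[4] = 11111
  val[5] = 10010
  val[6] = 11110

11111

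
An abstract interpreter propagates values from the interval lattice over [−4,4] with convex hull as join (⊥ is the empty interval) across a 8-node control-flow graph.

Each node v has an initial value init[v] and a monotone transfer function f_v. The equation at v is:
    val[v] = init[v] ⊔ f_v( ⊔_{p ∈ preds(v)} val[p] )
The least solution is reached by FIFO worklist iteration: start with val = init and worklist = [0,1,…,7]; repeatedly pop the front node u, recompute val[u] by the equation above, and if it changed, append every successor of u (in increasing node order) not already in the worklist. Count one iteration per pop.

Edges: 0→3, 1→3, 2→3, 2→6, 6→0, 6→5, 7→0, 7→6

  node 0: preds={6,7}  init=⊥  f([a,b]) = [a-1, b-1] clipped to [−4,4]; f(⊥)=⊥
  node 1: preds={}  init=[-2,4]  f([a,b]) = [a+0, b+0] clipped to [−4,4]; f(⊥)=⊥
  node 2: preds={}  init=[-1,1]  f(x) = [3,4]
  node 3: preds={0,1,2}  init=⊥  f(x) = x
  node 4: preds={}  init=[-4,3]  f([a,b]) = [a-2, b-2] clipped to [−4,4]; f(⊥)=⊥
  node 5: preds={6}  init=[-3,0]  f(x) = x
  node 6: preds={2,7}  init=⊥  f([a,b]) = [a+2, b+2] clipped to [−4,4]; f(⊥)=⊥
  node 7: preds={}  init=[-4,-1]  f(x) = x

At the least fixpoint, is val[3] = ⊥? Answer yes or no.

Trace (11 dequeues):
  [1] u=0 | in [-4,-1] | out [-4,-2] | prev ⊥ | push {}
  [2] u=1 | in ⊥ | out [-2,4] | ==
  [3] u=2 | in ⊥ | out [-1,4] | prev [-1,1] | push {}
  [4] u=3 | in [-4,4] | out [-4,4] | prev ⊥ | push {}
  [5] u=4 | in ⊥ | out [-4,3] | ==
  [6] u=5 | in ⊥ | out [-3,0] | ==
  [7] u=6 | in [-4,4] | out [-2,4] | prev ⊥ | push {0,5}
  [8] u=7 | in ⊥ | out [-4,-1] | ==
  [9] u=0 | in [-4,4] | out [-4,3] | prev [-4,-2] | push {3}
  [10] u=5 | in [-2,4] | out [-3,4] | prev [-3,0] | push {}
  [11] u=3 | in [-4,4] | out [-4,4] | ==

Converged values:
  [0] [-4,3]
  [1] [-2,4]
  [2] [-1,4]
  [3] [-4,4]
  [4] [-4,3]
  [5] [-3,4]
  [6] [-2,4]
  [7] [-4,-1]

no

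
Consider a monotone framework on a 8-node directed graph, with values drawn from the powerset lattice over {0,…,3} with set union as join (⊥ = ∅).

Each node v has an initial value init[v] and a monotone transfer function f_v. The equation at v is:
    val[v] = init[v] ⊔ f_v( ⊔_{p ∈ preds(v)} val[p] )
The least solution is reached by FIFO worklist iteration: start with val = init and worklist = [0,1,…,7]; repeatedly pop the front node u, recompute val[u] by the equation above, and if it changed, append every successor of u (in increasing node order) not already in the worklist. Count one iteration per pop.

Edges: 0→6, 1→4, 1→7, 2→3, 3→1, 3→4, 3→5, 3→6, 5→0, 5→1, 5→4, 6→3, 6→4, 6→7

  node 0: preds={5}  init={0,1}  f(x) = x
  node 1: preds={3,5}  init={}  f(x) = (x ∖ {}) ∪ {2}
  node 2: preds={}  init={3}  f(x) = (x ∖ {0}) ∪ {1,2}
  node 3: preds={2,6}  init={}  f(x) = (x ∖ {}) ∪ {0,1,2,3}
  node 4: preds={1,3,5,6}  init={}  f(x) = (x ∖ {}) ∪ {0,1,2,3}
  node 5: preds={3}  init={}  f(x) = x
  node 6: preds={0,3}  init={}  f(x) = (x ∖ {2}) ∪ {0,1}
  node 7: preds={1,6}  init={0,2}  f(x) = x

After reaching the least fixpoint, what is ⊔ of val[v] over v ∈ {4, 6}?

{0,1,2,3}

Iteration log — 14 steps:
  step 1. node 0  ⊔preds={}  new={0,1}  stable
  step 2. node 1  ⊔preds={}  new={2}  old={}  +wl: 
  step 3. node 2  ⊔preds={}  new={1,2,3}  old={3}  +wl: 
  step 4. node 3  ⊔preds={1,2,3}  new={0,1,2,3}  old={}  +wl: 1
  step 5. node 4  ⊔preds={0,1,2,3}  new={0,1,2,3}  old={}  +wl: 
  step 6. node 5  ⊔preds={0,1,2,3}  new={0,1,2,3}  old={}  +wl: 0,4
  step 7. node 6  ⊔preds={0,1,2,3}  new={0,1,3}  old={}  +wl: 3
  step 8. node 7  ⊔preds={0,1,2,3}  new={0,1,2,3}  old={0,2}  +wl: 
  step 9. node 1  ⊔preds={0,1,2,3}  new={0,1,2,3}  old={2}  +wl: 7
  step 10. node 0  ⊔preds={0,1,2,3}  new={0,1,2,3}  old={0,1}  +wl: 6
  step 11. node 4  ⊔preds={0,1,2,3}  new={0,1,2,3}  stable
  step 12. node 3  ⊔preds={0,1,2,3}  new={0,1,2,3}  stable
  step 13. node 7  ⊔preds={0,1,2,3}  new={0,1,2,3}  stable
  step 14. node 6  ⊔preds={0,1,2,3}  new={0,1,3}  stable

Least fixpoint reached:
  node 0: {0,1,2,3}
  node 1: {0,1,2,3}
  node 2: {1,2,3}
  node 3: {0,1,2,3}
  node 4: {0,1,2,3}
  node 5: {0,1,2,3}
  node 6: {0,1,3}
  node 7: {0,1,2,3}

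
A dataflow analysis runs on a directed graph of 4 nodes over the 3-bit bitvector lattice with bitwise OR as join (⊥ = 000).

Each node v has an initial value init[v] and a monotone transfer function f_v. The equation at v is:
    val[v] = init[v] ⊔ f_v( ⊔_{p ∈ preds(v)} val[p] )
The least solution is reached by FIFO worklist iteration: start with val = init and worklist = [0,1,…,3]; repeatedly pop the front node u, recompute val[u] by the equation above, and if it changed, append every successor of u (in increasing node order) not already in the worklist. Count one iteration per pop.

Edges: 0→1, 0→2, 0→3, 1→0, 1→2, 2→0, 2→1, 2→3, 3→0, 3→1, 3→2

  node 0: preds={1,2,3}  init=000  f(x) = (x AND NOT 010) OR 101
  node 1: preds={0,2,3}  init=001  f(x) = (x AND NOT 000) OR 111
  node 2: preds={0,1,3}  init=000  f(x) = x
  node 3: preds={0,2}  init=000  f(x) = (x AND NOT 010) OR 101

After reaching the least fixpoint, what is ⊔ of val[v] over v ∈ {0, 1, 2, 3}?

111

Trace (7 dequeues):
  [1] u=0 | in 001 | out 101 | prev 000 | push {}
  [2] u=1 | in 101 | out 111 | prev 001 | push {0}
  [3] u=2 | in 111 | out 111 | prev 000 | push {1}
  [4] u=3 | in 111 | out 101 | prev 000 | push {2}
  [5] u=0 | in 111 | out 101 | ==
  [6] u=1 | in 111 | out 111 | ==
  [7] u=2 | in 111 | out 111 | ==

Converged values:
  [0] 101
  [1] 111
  [2] 111
  [3] 101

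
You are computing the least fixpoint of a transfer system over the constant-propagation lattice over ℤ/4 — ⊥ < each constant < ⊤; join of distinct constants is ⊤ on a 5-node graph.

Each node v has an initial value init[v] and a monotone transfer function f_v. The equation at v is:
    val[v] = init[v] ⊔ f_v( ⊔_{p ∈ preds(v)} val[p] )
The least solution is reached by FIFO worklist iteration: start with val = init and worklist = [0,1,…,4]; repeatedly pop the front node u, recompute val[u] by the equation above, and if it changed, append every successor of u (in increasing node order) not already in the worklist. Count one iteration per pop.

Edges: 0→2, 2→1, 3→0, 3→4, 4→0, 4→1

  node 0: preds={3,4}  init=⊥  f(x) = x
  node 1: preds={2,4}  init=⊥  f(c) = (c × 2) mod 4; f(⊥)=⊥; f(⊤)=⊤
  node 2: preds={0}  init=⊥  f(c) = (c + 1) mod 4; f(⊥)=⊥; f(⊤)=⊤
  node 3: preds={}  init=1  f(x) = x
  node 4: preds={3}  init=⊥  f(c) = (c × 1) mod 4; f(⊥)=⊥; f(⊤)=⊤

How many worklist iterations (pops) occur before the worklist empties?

Trace (7 dequeues):
  [1] u=0 | in 1 | out 1 | prev ⊥ | push {}
  [2] u=1 | in ⊥ | out ⊥ | ==
  [3] u=2 | in 1 | out 2 | prev ⊥ | push {1}
  [4] u=3 | in ⊥ | out 1 | ==
  [5] u=4 | in 1 | out 1 | prev ⊥ | push {0}
  [6] u=1 | in ⊤ | out ⊤ | prev ⊥ | push {}
  [7] u=0 | in 1 | out 1 | ==

Converged values:
  [0] 1
  [1] ⊤
  [2] 2
  [3] 1
  [4] 1

7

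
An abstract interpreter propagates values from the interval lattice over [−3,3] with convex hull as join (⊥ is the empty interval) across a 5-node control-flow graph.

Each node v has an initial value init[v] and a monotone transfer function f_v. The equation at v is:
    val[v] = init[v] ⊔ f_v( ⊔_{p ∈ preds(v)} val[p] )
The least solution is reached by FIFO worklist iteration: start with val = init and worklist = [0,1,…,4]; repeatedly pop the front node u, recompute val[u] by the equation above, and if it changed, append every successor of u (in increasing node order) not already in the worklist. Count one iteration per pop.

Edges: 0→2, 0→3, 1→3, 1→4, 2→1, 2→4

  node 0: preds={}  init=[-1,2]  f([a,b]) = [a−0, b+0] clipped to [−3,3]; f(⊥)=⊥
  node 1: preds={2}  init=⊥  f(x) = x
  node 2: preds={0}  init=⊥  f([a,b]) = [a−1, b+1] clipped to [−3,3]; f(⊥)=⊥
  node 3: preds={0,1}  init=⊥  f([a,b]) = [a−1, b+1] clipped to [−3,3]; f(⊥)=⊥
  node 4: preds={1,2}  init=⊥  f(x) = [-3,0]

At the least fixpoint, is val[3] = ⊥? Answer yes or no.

no

Trace (8 dequeues):
  [1] u=0 | in ⊥ | out [-1,2] | ==
  [2] u=1 | in ⊥ | out ⊥ | ==
  [3] u=2 | in [-1,2] | out [-2,3] | prev ⊥ | push {1}
  [4] u=3 | in [-1,2] | out [-2,3] | prev ⊥ | push {}
  [5] u=4 | in [-2,3] | out [-3,0] | prev ⊥ | push {}
  [6] u=1 | in [-2,3] | out [-2,3] | prev ⊥ | push {3,4}
  [7] u=3 | in [-2,3] | out [-3,3] | prev [-2,3] | push {}
  [8] u=4 | in [-2,3] | out [-3,0] | ==

Converged values:
  [0] [-1,2]
  [1] [-2,3]
  [2] [-2,3]
  [3] [-3,3]
  [4] [-3,0]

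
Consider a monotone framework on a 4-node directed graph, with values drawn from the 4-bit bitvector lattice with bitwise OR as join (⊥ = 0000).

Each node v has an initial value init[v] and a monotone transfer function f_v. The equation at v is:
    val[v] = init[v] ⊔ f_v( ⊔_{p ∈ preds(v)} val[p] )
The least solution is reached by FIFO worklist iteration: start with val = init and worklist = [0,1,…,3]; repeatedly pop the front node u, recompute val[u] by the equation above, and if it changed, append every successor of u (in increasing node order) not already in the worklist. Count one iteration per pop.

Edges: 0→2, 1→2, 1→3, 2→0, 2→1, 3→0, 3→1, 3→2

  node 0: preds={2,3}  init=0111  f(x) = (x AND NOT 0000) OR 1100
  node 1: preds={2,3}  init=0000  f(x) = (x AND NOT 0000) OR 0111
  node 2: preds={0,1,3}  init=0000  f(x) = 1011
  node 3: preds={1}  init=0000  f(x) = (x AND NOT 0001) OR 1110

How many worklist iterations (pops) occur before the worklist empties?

8

Iteration log — 8 steps:
  step 1. node 0  ⊔preds=0000  new=1111  old=0111  +wl: 
  step 2. node 1  ⊔preds=0000  new=0111  old=0000  +wl: 
  step 3. node 2  ⊔preds=1111  new=1011  old=0000  +wl: 0,1
  step 4. node 3  ⊔preds=0111  new=1110  old=0000  +wl: 2
  step 5. node 0  ⊔preds=1111  new=1111  stable
  step 6. node 1  ⊔preds=1111  new=1111  old=0111  +wl: 3
  step 7. node 2  ⊔preds=1111  new=1011  stable
  step 8. node 3  ⊔preds=1111  new=1110  stable

Least fixpoint reached:
  node 0: 1111
  node 1: 1111
  node 2: 1011
  node 3: 1110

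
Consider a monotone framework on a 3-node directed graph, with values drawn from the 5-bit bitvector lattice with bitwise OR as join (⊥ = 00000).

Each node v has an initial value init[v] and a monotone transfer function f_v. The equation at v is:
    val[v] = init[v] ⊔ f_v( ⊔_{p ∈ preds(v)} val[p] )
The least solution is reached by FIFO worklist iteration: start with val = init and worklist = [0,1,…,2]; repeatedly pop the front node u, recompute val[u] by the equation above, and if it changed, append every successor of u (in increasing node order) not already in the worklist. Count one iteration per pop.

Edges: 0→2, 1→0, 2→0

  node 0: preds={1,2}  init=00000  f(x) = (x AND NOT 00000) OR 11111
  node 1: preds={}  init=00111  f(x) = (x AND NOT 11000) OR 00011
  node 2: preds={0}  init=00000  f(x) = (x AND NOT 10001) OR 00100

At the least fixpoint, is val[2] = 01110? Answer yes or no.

yes

Worklist (4 pops):
  #1 pop 0: in=00111 → 11111 (was 00000); enqueue []
  #2 pop 1: in=00000 → 00111 (no change)
  #3 pop 2: in=11111 → 01110 (was 00000); enqueue [0]
  #4 pop 0: in=01111 → 11111 (no change)

Fixpoint:
  val[0] = 11111
  val[1] = 00111
  val[2] = 01110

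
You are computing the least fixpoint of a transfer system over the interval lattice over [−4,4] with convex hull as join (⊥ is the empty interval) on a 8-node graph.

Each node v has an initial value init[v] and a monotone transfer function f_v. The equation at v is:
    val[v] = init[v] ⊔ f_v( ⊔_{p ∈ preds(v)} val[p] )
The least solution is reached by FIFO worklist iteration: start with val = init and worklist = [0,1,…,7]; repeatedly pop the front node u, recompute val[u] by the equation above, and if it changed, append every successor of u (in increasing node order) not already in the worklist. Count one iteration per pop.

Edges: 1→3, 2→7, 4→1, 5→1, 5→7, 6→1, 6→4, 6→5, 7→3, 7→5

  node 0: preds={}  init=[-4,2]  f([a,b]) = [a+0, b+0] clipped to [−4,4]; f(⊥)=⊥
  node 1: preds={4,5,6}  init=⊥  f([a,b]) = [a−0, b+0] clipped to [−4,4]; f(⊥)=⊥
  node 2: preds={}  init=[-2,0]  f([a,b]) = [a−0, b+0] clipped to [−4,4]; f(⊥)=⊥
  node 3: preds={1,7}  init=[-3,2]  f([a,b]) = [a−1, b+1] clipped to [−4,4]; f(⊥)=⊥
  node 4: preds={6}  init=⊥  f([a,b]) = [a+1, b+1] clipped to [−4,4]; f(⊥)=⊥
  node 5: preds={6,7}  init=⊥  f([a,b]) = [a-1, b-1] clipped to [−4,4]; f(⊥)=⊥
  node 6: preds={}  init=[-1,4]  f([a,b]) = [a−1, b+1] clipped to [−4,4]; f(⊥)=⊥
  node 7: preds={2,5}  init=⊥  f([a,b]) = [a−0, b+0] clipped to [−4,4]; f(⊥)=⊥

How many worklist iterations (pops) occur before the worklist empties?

19

Worklist (19 pops):
  #1 pop 0: in=⊥ → [-4,2] (no change)
  #2 pop 1: in=[-1,4] → [-1,4] (was ⊥); enqueue []
  #3 pop 2: in=⊥ → [-2,0] (no change)
  #4 pop 3: in=[-1,4] → [-3,4] (was [-3,2]); enqueue []
  #5 pop 4: in=[-1,4] → [0,4] (was ⊥); enqueue [1]
  #6 pop 5: in=[-1,4] → [-2,3] (was ⊥); enqueue []
  #7 pop 6: in=⊥ → [-1,4] (no change)
  #8 pop 7: in=[-2,3] → [-2,3] (was ⊥); enqueue [3,5]
  #9 pop 1: in=[-2,4] → [-2,4] (was [-1,4]); enqueue []
  #10 pop 3: in=[-2,4] → [-3,4] (no change)
  #11 pop 5: in=[-2,4] → [-3,3] (was [-2,3]); enqueue [1,7]
  #12 pop 1: in=[-3,4] → [-3,4] (was [-2,4]); enqueue [3]
  #13 pop 7: in=[-3,3] → [-3,3] (was [-2,3]); enqueue [5]
  #14 pop 3: in=[-3,4] → [-4,4] (was [-3,4]); enqueue []
  #15 pop 5: in=[-3,4] → [-4,3] (was [-3,3]); enqueue [1,7]
  #16 pop 1: in=[-4,4] → [-4,4] (was [-3,4]); enqueue [3]
  #17 pop 7: in=[-4,3] → [-4,3] (was [-3,3]); enqueue [5]
  #18 pop 3: in=[-4,4] → [-4,4] (no change)
  #19 pop 5: in=[-4,4] → [-4,3] (no change)

Fixpoint:
  val[0] = [-4,2]
  val[1] = [-4,4]
  val[2] = [-2,0]
  val[3] = [-4,4]
  val[4] = [0,4]
  val[5] = [-4,3]
  val[6] = [-1,4]
  val[7] = [-4,3]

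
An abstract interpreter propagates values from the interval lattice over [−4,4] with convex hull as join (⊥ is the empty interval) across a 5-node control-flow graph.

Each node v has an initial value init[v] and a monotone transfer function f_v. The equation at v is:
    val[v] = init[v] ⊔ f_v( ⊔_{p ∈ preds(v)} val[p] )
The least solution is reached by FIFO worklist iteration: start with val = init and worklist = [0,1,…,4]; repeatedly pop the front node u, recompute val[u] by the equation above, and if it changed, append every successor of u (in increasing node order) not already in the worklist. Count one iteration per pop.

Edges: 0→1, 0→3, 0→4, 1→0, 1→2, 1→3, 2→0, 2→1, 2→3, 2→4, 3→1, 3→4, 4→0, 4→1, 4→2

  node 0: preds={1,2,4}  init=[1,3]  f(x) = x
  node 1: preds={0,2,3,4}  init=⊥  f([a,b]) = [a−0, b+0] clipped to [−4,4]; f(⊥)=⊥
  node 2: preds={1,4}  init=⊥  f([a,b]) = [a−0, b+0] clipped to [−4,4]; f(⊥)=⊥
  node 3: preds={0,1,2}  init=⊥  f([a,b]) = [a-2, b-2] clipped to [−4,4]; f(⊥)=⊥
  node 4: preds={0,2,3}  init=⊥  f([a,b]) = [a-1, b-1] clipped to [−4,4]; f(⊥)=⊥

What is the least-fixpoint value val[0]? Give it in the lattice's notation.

Iteration log — 17 steps:
  step 1. node 0  ⊔preds=⊥  new=[1,3]  stable
  step 2. node 1  ⊔preds=[1,3]  new=[1,3]  old=⊥  +wl: 0
  step 3. node 2  ⊔preds=[1,3]  new=[1,3]  old=⊥  +wl: 1
  step 4. node 3  ⊔preds=[1,3]  new=[-1,1]  old=⊥  +wl: 
  step 5. node 4  ⊔preds=[-1,3]  new=[-2,2]  old=⊥  +wl: 2
  step 6. node 0  ⊔preds=[-2,3]  new=[-2,3]  old=[1,3]  +wl: 3,4
  step 7. node 1  ⊔preds=[-2,3]  new=[-2,3]  old=[1,3]  +wl: 0
  step 8. node 2  ⊔preds=[-2,3]  new=[-2,3]  old=[1,3]  +wl: 1
  step 9. node 3  ⊔preds=[-2,3]  new=[-4,1]  old=[-1,1]  +wl: 
  step 10. node 4  ⊔preds=[-4,3]  new=[-4,2]  old=[-2,2]  +wl: 2
  step 11. node 0  ⊔preds=[-4,3]  new=[-4,3]  old=[-2,3]  +wl: 3,4
  step 12. node 1  ⊔preds=[-4,3]  new=[-4,3]  old=[-2,3]  +wl: 0
  step 13. node 2  ⊔preds=[-4,3]  new=[-4,3]  old=[-2,3]  +wl: 1
  step 14. node 3  ⊔preds=[-4,3]  new=[-4,1]  stable
  step 15. node 4  ⊔preds=[-4,3]  new=[-4,2]  stable
  step 16. node 0  ⊔preds=[-4,3]  new=[-4,3]  stable
  step 17. node 1  ⊔preds=[-4,3]  new=[-4,3]  stable

Least fixpoint reached:
  node 0: [-4,3]
  node 1: [-4,3]
  node 2: [-4,3]
  node 3: [-4,1]
  node 4: [-4,2]

[-4,3]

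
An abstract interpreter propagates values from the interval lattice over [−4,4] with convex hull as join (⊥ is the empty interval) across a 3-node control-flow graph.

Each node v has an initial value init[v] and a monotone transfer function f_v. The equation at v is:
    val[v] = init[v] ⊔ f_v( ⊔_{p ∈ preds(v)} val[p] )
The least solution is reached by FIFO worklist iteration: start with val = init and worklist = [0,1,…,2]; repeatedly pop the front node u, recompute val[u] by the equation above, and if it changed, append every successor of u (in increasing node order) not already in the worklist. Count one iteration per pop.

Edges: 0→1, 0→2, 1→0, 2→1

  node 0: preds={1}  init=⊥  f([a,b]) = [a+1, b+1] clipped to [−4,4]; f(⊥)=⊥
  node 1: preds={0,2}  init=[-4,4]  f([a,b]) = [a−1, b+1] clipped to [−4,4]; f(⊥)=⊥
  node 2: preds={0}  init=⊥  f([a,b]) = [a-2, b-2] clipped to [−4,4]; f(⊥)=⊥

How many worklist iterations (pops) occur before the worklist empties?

Trace (4 dequeues):
  [1] u=0 | in [-4,4] | out [-3,4] | prev ⊥ | push {}
  [2] u=1 | in [-3,4] | out [-4,4] | ==
  [3] u=2 | in [-3,4] | out [-4,2] | prev ⊥ | push {1}
  [4] u=1 | in [-4,4] | out [-4,4] | ==

Converged values:
  [0] [-3,4]
  [1] [-4,4]
  [2] [-4,2]

4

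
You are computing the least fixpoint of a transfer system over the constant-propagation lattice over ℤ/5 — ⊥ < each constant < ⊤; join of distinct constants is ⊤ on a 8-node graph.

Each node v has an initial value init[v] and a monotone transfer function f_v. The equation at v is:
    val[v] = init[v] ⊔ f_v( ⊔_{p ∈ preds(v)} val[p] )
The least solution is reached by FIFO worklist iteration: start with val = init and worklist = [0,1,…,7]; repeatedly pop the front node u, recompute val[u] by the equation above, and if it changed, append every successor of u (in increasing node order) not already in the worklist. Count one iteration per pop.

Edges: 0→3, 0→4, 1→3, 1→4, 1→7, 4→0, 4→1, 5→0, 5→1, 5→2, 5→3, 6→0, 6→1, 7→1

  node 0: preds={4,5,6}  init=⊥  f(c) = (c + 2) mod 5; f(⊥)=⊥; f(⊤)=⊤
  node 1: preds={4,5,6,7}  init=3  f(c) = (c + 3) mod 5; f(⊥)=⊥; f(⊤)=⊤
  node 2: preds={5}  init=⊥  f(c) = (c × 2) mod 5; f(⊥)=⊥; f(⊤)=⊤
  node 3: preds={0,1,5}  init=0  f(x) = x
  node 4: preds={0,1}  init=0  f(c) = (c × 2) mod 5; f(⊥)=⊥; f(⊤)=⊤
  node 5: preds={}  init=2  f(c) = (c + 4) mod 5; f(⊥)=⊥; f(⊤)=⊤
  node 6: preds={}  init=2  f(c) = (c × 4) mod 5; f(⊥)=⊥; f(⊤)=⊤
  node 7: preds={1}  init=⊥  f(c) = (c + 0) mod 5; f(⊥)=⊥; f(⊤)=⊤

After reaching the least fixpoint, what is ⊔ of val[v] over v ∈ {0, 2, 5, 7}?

Trace (10 dequeues):
  [1] u=0 | in ⊤ | out ⊤ | prev ⊥ | push {}
  [2] u=1 | in ⊤ | out ⊤ | prev 3 | push {}
  [3] u=2 | in 2 | out 4 | prev ⊥ | push {}
  [4] u=3 | in ⊤ | out ⊤ | prev 0 | push {}
  [5] u=4 | in ⊤ | out ⊤ | prev 0 | push {0,1}
  [6] u=5 | in ⊥ | out 2 | ==
  [7] u=6 | in ⊥ | out 2 | ==
  [8] u=7 | in ⊤ | out ⊤ | prev ⊥ | push {}
  [9] u=0 | in ⊤ | out ⊤ | ==
  [10] u=1 | in ⊤ | out ⊤ | ==

Converged values:
  [0] ⊤
  [1] ⊤
  [2] 4
  [3] ⊤
  [4] ⊤
  [5] 2
  [6] 2
  [7] ⊤

⊤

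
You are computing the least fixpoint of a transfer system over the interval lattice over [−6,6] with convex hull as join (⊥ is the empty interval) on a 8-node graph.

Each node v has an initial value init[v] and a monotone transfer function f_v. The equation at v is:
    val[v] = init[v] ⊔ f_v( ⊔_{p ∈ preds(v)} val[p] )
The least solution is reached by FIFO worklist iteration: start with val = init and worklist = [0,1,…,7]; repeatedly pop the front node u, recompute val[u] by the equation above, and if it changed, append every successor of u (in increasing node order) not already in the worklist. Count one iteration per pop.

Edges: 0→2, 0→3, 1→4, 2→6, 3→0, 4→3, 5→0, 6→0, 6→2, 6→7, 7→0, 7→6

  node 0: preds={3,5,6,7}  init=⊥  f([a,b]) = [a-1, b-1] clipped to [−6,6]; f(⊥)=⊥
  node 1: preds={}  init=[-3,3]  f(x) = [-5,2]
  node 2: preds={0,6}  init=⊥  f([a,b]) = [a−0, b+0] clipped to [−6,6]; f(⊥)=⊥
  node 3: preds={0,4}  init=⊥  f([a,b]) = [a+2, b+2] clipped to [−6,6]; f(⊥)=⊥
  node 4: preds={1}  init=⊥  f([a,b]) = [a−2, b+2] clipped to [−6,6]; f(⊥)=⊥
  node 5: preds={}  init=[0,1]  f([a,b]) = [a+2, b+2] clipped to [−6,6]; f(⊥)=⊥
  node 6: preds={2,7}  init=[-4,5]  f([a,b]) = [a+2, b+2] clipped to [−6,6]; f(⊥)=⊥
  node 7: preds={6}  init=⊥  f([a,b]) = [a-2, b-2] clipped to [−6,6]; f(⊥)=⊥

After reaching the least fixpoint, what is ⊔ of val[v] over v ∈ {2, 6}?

Trace (13 dequeues):
  [1] u=0 | in [-4,5] | out [-5,4] | prev ⊥ | push {}
  [2] u=1 | in ⊥ | out [-5,3] | prev [-3,3] | push {}
  [3] u=2 | in [-5,5] | out [-5,5] | prev ⊥ | push {}
  [4] u=3 | in [-5,4] | out [-3,6] | prev ⊥ | push {0}
  [5] u=4 | in [-5,3] | out [-6,5] | prev ⊥ | push {3}
  [6] u=5 | in ⊥ | out [0,1] | ==
  [7] u=6 | in [-5,5] | out [-4,6] | prev [-4,5] | push {2}
  [8] u=7 | in [-4,6] | out [-6,4] | prev ⊥ | push {6}
  [9] u=0 | in [-6,6] | out [-6,5] | prev [-5,4] | push {}
  [10] u=3 | in [-6,5] | out [-4,6] | prev [-3,6] | push {0}
  [11] u=2 | in [-6,6] | out [-6,6] | prev [-5,5] | push {}
  [12] u=6 | in [-6,6] | out [-4,6] | ==
  [13] u=0 | in [-6,6] | out [-6,5] | ==

Converged values:
  [0] [-6,5]
  [1] [-5,3]
  [2] [-6,6]
  [3] [-4,6]
  [4] [-6,5]
  [5] [0,1]
  [6] [-4,6]
  [7] [-6,4]

[-6,6]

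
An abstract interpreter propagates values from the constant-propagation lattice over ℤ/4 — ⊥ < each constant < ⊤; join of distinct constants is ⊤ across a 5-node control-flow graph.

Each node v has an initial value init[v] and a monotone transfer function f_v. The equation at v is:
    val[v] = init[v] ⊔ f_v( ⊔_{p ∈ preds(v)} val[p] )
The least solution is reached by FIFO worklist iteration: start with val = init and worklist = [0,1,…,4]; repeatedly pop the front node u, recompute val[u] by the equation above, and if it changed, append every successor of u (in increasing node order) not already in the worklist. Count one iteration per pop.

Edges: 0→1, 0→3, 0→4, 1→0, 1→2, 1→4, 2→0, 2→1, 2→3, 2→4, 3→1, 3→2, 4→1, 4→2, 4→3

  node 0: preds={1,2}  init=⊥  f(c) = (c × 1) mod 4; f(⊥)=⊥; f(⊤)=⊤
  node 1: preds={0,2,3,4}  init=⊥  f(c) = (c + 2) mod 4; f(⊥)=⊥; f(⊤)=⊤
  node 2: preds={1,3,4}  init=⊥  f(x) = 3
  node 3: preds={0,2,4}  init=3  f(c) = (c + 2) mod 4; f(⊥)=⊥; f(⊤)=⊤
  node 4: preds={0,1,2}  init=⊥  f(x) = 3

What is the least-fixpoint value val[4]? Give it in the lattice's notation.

3

Iteration log — 11 steps:
  step 1. node 0  ⊔preds=⊥  new=⊥  stable
  step 2. node 1  ⊔preds=3  new=1  old=⊥  +wl: 0
  step 3. node 2  ⊔preds=⊤  new=3  old=⊥  +wl: 1
  step 4. node 3  ⊔preds=3  new=⊤  old=3  +wl: 2
  step 5. node 4  ⊔preds=⊤  new=3  old=⊥  +wl: 3
  step 6. node 0  ⊔preds=⊤  new=⊤  old=⊥  +wl: 4
  step 7. node 1  ⊔preds=⊤  new=⊤  old=1  +wl: 0
  step 8. node 2  ⊔preds=⊤  new=3  stable
  step 9. node 3  ⊔preds=⊤  new=⊤  stable
  step 10. node 4  ⊔preds=⊤  new=3  stable
  step 11. node 0  ⊔preds=⊤  new=⊤  stable

Least fixpoint reached:
  node 0: ⊤
  node 1: ⊤
  node 2: 3
  node 3: ⊤
  node 4: 3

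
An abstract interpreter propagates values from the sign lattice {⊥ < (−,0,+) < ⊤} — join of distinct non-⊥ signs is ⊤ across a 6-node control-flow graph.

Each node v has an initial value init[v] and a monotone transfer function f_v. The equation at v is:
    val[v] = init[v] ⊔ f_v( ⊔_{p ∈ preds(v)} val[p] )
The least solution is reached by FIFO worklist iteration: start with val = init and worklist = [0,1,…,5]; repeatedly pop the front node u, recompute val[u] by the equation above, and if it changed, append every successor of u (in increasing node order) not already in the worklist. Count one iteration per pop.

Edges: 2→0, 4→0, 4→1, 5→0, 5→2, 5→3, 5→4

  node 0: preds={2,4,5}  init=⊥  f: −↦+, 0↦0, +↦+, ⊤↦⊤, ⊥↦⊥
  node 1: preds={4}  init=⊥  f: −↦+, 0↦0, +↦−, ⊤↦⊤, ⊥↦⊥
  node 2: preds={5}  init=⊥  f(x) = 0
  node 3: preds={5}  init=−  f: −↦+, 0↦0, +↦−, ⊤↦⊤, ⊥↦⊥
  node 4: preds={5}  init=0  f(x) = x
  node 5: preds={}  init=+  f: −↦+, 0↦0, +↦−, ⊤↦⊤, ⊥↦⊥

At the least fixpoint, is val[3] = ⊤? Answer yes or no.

no

Iteration log — 8 steps:
  step 1. node 0  ⊔preds=⊤  new=⊤  old=⊥  +wl: 
  step 2. node 1  ⊔preds=0  new=0  old=⊥  +wl: 
  step 3. node 2  ⊔preds=+  new=0  old=⊥  +wl: 0
  step 4. node 3  ⊔preds=+  new=−  stable
  step 5. node 4  ⊔preds=+  new=⊤  old=0  +wl: 1
  step 6. node 5  ⊔preds=⊥  new=+  stable
  step 7. node 0  ⊔preds=⊤  new=⊤  stable
  step 8. node 1  ⊔preds=⊤  new=⊤  old=0  +wl: 

Least fixpoint reached:
  node 0: ⊤
  node 1: ⊤
  node 2: 0
  node 3: −
  node 4: ⊤
  node 5: +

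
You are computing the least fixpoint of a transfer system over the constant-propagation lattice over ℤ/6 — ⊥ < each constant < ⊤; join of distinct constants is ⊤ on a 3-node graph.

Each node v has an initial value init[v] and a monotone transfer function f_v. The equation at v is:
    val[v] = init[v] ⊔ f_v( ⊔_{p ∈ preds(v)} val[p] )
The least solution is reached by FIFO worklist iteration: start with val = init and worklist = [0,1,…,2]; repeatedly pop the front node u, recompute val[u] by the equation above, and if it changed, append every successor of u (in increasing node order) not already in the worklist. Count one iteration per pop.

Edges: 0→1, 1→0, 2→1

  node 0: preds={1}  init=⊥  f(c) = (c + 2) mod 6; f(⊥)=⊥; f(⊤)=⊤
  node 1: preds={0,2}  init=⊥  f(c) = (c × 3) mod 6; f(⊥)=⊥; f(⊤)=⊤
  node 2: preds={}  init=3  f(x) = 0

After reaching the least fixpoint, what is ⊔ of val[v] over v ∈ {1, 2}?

⊤

Trace (7 dequeues):
  [1] u=0 | in ⊥ | out ⊥ | ==
  [2] u=1 | in 3 | out 3 | prev ⊥ | push {0}
  [3] u=2 | in ⊥ | out ⊤ | prev 3 | push {1}
  [4] u=0 | in 3 | out 5 | prev ⊥ | push {}
  [5] u=1 | in ⊤ | out ⊤ | prev 3 | push {0}
  [6] u=0 | in ⊤ | out ⊤ | prev 5 | push {1}
  [7] u=1 | in ⊤ | out ⊤ | ==

Converged values:
  [0] ⊤
  [1] ⊤
  [2] ⊤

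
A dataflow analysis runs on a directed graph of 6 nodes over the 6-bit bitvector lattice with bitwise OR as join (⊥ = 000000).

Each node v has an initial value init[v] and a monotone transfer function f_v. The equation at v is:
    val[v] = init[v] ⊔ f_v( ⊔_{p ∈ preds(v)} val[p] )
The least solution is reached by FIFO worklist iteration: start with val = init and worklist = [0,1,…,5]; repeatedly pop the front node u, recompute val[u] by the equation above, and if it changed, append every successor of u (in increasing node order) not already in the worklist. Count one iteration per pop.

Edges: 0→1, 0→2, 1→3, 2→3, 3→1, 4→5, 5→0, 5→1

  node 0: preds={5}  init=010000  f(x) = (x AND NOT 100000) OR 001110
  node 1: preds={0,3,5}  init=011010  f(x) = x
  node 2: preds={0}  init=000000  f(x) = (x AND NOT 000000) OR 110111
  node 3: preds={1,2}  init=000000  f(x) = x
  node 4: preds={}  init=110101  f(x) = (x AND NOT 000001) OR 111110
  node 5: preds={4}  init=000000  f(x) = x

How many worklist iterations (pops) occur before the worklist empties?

11

Worklist (11 pops):
  #1 pop 0: in=000000 → 011110 (was 010000); enqueue []
  #2 pop 1: in=011110 → 011110 (was 011010); enqueue []
  #3 pop 2: in=011110 → 111111 (was 000000); enqueue []
  #4 pop 3: in=111111 → 111111 (was 000000); enqueue [1]
  #5 pop 4: in=000000 → 111111 (was 110101); enqueue []
  #6 pop 5: in=111111 → 111111 (was 000000); enqueue [0]
  #7 pop 1: in=111111 → 111111 (was 011110); enqueue [3]
  #8 pop 0: in=111111 → 011111 (was 011110); enqueue [1,2]
  #9 pop 3: in=111111 → 111111 (no change)
  #10 pop 1: in=111111 → 111111 (no change)
  #11 pop 2: in=011111 → 111111 (no change)

Fixpoint:
  val[0] = 011111
  val[1] = 111111
  val[2] = 111111
  val[3] = 111111
  val[4] = 111111
  val[5] = 111111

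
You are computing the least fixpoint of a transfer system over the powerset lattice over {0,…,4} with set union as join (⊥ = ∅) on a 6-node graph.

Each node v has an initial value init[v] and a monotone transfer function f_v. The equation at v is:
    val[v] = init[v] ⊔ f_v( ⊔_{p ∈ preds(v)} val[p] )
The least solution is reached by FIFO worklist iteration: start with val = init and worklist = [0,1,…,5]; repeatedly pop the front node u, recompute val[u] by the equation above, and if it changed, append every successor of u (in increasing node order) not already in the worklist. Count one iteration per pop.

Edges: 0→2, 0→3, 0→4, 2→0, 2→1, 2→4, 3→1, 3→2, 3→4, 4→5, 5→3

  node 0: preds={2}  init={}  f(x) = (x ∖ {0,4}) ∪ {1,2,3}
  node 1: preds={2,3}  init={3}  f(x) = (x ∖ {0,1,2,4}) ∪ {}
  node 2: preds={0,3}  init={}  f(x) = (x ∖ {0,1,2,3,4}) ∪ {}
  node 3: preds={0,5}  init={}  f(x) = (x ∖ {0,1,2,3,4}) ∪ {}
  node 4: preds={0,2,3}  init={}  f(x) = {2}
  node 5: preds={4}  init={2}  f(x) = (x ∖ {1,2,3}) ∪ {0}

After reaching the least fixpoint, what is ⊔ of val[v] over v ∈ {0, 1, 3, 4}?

{1,2,3}

Iteration log — 7 steps:
  step 1. node 0  ⊔preds={}  new={1,2,3}  old={}  +wl: 
  step 2. node 1  ⊔preds={}  new={3}  stable
  step 3. node 2  ⊔preds={1,2,3}  new={}  stable
  step 4. node 3  ⊔preds={1,2,3}  new={}  stable
  step 5. node 4  ⊔preds={1,2,3}  new={2}  old={}  +wl: 
  step 6. node 5  ⊔preds={2}  new={0,2}  old={2}  +wl: 3
  step 7. node 3  ⊔preds={0,1,2,3}  new={}  stable

Least fixpoint reached:
  node 0: {1,2,3}
  node 1: {3}
  node 2: {}
  node 3: {}
  node 4: {2}
  node 5: {0,2}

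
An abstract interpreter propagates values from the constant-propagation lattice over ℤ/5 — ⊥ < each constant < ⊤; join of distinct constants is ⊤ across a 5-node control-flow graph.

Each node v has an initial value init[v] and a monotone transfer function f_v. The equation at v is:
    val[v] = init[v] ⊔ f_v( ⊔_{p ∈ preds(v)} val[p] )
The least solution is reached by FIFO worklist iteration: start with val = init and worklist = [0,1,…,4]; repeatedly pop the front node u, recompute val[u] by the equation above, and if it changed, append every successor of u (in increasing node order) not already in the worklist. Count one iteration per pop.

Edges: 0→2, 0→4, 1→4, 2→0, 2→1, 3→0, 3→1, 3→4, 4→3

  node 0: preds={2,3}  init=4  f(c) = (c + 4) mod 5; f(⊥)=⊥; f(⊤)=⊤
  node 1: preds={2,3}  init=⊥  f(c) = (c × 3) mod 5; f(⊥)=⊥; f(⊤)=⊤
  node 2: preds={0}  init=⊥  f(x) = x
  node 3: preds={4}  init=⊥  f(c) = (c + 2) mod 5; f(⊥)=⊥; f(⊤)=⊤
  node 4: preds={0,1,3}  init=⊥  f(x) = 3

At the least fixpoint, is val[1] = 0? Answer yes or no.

no

Worklist (13 pops):
  #1 pop 0: in=⊥ → 4 (no change)
  #2 pop 1: in=⊥ → ⊥ (no change)
  #3 pop 2: in=4 → 4 (was ⊥); enqueue [0,1]
  #4 pop 3: in=⊥ → ⊥ (no change)
  #5 pop 4: in=4 → 3 (was ⊥); enqueue [3]
  #6 pop 0: in=4 → ⊤ (was 4); enqueue [2,4]
  #7 pop 1: in=4 → 2 (was ⊥); enqueue []
  #8 pop 3: in=3 → 0 (was ⊥); enqueue [0,1]
  #9 pop 2: in=⊤ → ⊤ (was 4); enqueue []
  #10 pop 4: in=⊤ → 3 (no change)
  #11 pop 0: in=⊤ → ⊤ (no change)
  #12 pop 1: in=⊤ → ⊤ (was 2); enqueue [4]
  #13 pop 4: in=⊤ → 3 (no change)

Fixpoint:
  val[0] = ⊤
  val[1] = ⊤
  val[2] = ⊤
  val[3] = 0
  val[4] = 3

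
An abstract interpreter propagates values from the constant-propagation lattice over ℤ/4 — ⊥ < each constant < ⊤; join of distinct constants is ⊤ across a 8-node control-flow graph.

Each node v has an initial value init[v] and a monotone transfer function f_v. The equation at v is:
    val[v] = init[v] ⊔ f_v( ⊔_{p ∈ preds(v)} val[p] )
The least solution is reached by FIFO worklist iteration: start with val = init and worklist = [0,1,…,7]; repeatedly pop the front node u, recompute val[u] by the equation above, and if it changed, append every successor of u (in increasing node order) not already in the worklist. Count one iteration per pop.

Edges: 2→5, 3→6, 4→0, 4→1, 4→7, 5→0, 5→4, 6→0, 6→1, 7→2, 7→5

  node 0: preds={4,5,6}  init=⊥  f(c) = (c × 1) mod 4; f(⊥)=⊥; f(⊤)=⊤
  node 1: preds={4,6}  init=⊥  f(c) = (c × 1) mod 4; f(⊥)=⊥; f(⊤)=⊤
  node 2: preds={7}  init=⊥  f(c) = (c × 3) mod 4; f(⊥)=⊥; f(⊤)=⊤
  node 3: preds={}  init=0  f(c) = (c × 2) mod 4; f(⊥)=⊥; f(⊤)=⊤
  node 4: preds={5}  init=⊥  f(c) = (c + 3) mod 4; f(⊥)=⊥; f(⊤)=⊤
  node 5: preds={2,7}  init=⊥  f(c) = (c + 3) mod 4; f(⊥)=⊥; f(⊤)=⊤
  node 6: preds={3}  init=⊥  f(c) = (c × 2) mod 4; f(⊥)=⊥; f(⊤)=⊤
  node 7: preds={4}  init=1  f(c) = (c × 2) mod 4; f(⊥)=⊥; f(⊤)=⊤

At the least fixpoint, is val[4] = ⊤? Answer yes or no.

Iteration log — 15 steps:
  step 1. node 0  ⊔preds=⊥  new=⊥  stable
  step 2. node 1  ⊔preds=⊥  new=⊥  stable
  step 3. node 2  ⊔preds=1  new=3  old=⊥  +wl: 
  step 4. node 3  ⊔preds=⊥  new=0  stable
  step 5. node 4  ⊔preds=⊥  new=⊥  stable
  step 6. node 5  ⊔preds=⊤  new=⊤  old=⊥  +wl: 0,4
  step 7. node 6  ⊔preds=0  new=0  old=⊥  +wl: 1
  step 8. node 7  ⊔preds=⊥  new=1  stable
  step 9. node 0  ⊔preds=⊤  new=⊤  old=⊥  +wl: 
  step 10. node 4  ⊔preds=⊤  new=⊤  old=⊥  +wl: 0,7
  step 11. node 1  ⊔preds=⊤  new=⊤  old=⊥  +wl: 
  step 12. node 0  ⊔preds=⊤  new=⊤  stable
  step 13. node 7  ⊔preds=⊤  new=⊤  old=1  +wl: 2,5
  step 14. node 2  ⊔preds=⊤  new=⊤  old=3  +wl: 
  step 15. node 5  ⊔preds=⊤  new=⊤  stable

Least fixpoint reached:
  node 0: ⊤
  node 1: ⊤
  node 2: ⊤
  node 3: 0
  node 4: ⊤
  node 5: ⊤
  node 6: 0
  node 7: ⊤

yes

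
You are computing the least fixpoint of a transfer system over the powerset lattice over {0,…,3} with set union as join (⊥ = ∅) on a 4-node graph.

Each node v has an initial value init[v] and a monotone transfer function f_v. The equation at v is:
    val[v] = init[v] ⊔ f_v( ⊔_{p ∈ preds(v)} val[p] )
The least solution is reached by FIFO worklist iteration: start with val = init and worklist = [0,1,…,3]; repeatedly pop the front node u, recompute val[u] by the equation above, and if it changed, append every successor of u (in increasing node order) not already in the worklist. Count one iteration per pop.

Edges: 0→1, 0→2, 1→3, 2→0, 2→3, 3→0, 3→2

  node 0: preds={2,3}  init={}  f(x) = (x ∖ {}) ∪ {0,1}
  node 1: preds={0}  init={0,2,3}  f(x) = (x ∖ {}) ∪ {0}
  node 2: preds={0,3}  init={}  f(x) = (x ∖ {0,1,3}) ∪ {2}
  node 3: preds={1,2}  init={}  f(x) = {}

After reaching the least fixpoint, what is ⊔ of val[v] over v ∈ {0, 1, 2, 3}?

Worklist (7 pops):
  #1 pop 0: in={} → {0,1} (was {}); enqueue []
  #2 pop 1: in={0,1} → {0,1,2,3} (was {0,2,3}); enqueue []
  #3 pop 2: in={0,1} → {2} (was {}); enqueue [0]
  #4 pop 3: in={0,1,2,3} → {} (no change)
  #5 pop 0: in={2} → {0,1,2} (was {0,1}); enqueue [1,2]
  #6 pop 1: in={0,1,2} → {0,1,2,3} (no change)
  #7 pop 2: in={0,1,2} → {2} (no change)

Fixpoint:
  val[0] = {0,1,2}
  val[1] = {0,1,2,3}
  val[2] = {2}
  val[3] = {}

{0,1,2,3}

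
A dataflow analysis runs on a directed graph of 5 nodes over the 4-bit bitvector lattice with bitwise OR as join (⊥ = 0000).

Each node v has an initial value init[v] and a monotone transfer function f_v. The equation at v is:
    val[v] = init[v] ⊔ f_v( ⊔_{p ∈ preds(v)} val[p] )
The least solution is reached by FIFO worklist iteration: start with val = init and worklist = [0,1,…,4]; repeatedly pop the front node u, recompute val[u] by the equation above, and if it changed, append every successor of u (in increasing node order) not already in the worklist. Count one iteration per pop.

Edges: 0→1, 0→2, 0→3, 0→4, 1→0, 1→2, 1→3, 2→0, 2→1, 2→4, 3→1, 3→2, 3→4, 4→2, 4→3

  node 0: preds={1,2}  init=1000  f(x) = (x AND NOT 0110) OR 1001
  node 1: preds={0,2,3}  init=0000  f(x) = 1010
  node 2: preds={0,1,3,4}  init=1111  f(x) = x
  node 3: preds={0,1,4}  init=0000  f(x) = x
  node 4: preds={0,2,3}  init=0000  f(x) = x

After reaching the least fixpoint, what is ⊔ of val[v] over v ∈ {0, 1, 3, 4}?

Trace (12 dequeues):
  [1] u=0 | in 1111 | out 1001 | prev 1000 | push {}
  [2] u=1 | in 1111 | out 1010 | prev 0000 | push {0}
  [3] u=2 | in 1011 | out 1111 | ==
  [4] u=3 | in 1011 | out 1011 | prev 0000 | push {1,2}
  [5] u=4 | in 1111 | out 1111 | prev 0000 | push {3}
  [6] u=0 | in 1111 | out 1001 | ==
  [7] u=1 | in 1111 | out 1010 | ==
  [8] u=2 | in 1111 | out 1111 | ==
  [9] u=3 | in 1111 | out 1111 | prev 1011 | push {1,2,4}
  [10] u=1 | in 1111 | out 1010 | ==
  [11] u=2 | in 1111 | out 1111 | ==
  [12] u=4 | in 1111 | out 1111 | ==

Converged values:
  [0] 1001
  [1] 1010
  [2] 1111
  [3] 1111
  [4] 1111

1111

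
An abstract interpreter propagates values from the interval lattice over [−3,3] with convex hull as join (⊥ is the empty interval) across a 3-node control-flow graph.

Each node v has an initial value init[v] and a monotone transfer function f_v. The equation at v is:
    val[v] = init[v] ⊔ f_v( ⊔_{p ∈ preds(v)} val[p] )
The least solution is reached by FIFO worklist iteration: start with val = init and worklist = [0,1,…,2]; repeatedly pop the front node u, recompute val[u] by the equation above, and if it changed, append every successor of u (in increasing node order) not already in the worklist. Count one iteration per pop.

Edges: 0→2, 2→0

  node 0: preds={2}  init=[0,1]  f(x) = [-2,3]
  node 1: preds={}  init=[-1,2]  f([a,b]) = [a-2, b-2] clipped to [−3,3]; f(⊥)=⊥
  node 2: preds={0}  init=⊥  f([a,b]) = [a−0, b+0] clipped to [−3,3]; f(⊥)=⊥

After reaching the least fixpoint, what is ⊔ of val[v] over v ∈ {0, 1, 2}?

[-2,3]

Trace (4 dequeues):
  [1] u=0 | in ⊥ | out [-2,3] | prev [0,1] | push {}
  [2] u=1 | in ⊥ | out [-1,2] | ==
  [3] u=2 | in [-2,3] | out [-2,3] | prev ⊥ | push {0}
  [4] u=0 | in [-2,3] | out [-2,3] | ==

Converged values:
  [0] [-2,3]
  [1] [-1,2]
  [2] [-2,3]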